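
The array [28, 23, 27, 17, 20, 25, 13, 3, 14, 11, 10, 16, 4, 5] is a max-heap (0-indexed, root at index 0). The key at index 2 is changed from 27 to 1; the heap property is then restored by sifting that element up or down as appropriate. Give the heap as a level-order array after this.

[28, 23, 25, 17, 20, 16, 13, 3, 14, 11, 10, 1, 4, 5]

set index 2 from 27 to 1 → [28, 23, 1, 17, 20, 25, 13, 3, 14, 11, 10, 16, 4, 5]
1 vs larger child 25 at index 5, swap → [28, 23, 25, 17, 20, 1, 13, 3, 14, 11, 10, 16, 4, 5]
1 vs larger child 16 at index 11, swap → [28, 23, 25, 17, 20, 16, 13, 3, 14, 11, 10, 1, 4, 5]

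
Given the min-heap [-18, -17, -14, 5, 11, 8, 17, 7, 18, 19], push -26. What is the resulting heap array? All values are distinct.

[-26, -18, -14, 5, -17, 8, 17, 7, 18, 19, 11]

append -26 at index 10 → [-18, -17, -14, 5, 11, 8, 17, 7, 18, 19, -26]
-26 < parent 11 at index 4, swap → [-18, -17, -14, 5, -26, 8, 17, 7, 18, 19, 11]
-26 < parent -17 at index 1, swap → [-18, -26, -14, 5, -17, 8, 17, 7, 18, 19, 11]
-26 < parent -18 at index 0, swap → [-26, -18, -14, 5, -17, 8, 17, 7, 18, 19, 11]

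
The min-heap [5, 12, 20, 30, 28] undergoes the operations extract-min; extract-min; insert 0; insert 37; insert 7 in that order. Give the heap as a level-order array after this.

extract-min → returns 5:
  remove root 5; move last element 28 to root → [28, 12, 20, 30]
  28 vs smaller child 12 at index 1, swap → [12, 28, 20, 30]
extract-min → returns 12:
  remove root 12; move last element 30 to root → [30, 28, 20]
  30 vs smaller child 20 at index 2, swap → [20, 28, 30]
insert 0:
  append 0 at index 3 → [20, 28, 30, 0]
  0 < parent 28 at index 1, swap → [20, 0, 30, 28]
  0 < parent 20 at index 0, swap → [0, 20, 30, 28]
insert 37:
  append 37 at index 4 → [0, 20, 30, 28, 37] (no swap needed)
insert 7:
  append 7 at index 5 → [0, 20, 30, 28, 37, 7]
  7 < parent 30 at index 2, swap → [0, 20, 7, 28, 37, 30]

[0, 20, 7, 28, 37, 30]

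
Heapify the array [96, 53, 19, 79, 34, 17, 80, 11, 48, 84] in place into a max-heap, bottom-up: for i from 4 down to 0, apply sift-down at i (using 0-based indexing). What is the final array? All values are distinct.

sift down from index 4:
  34 vs only child 84 at index 9, swap → [96, 53, 19, 79, 84, 17, 80, 11, 48, 34]
sift down from index 3: already satisfies heap property
sift down from index 2:
  19 vs larger child 80 at index 6, swap → [96, 53, 80, 79, 84, 17, 19, 11, 48, 34]
sift down from index 1:
  53 vs larger child 84 at index 4, swap → [96, 84, 80, 79, 53, 17, 19, 11, 48, 34]
sift down from index 0: already satisfies heap property

[96, 84, 80, 79, 53, 17, 19, 11, 48, 34]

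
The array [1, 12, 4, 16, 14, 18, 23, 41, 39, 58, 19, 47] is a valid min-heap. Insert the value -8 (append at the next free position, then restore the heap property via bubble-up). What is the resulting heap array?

append -8 at index 12 → [1, 12, 4, 16, 14, 18, 23, 41, 39, 58, 19, 47, -8]
-8 < parent 18 at index 5, swap → [1, 12, 4, 16, 14, -8, 23, 41, 39, 58, 19, 47, 18]
-8 < parent 4 at index 2, swap → [1, 12, -8, 16, 14, 4, 23, 41, 39, 58, 19, 47, 18]
-8 < parent 1 at index 0, swap → [-8, 12, 1, 16, 14, 4, 23, 41, 39, 58, 19, 47, 18]

[-8, 12, 1, 16, 14, 4, 23, 41, 39, 58, 19, 47, 18]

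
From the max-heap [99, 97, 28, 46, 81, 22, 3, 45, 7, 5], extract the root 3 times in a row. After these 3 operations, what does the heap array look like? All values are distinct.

extract-max #1 returns 99:
  remove root 99; move last element 5 to root → [5, 97, 28, 46, 81, 22, 3, 45, 7]
  5 vs larger child 97 at index 1, swap → [97, 5, 28, 46, 81, 22, 3, 45, 7]
  5 vs larger child 81 at index 4, swap → [97, 81, 28, 46, 5, 22, 3, 45, 7]
extract-max #2 returns 97:
  remove root 97; move last element 7 to root → [7, 81, 28, 46, 5, 22, 3, 45]
  7 vs larger child 81 at index 1, swap → [81, 7, 28, 46, 5, 22, 3, 45]
  7 vs larger child 46 at index 3, swap → [81, 46, 28, 7, 5, 22, 3, 45]
  7 vs only child 45 at index 7, swap → [81, 46, 28, 45, 5, 22, 3, 7]
extract-max #3 returns 81:
  remove root 81; move last element 7 to root → [7, 46, 28, 45, 5, 22, 3]
  7 vs larger child 46 at index 1, swap → [46, 7, 28, 45, 5, 22, 3]
  7 vs larger child 45 at index 3, swap → [46, 45, 28, 7, 5, 22, 3]

[46, 45, 28, 7, 5, 22, 3]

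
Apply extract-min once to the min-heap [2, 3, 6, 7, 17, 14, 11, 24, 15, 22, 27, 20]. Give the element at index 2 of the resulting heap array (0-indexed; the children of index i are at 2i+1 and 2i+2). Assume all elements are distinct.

6

remove root 2; move last element 20 to root → [20, 3, 6, 7, 17, 14, 11, 24, 15, 22, 27]
20 vs smaller child 3 at index 1, swap → [3, 20, 6, 7, 17, 14, 11, 24, 15, 22, 27]
20 vs smaller child 7 at index 3, swap → [3, 7, 6, 20, 17, 14, 11, 24, 15, 22, 27]
20 vs smaller child 15 at index 8, swap → [3, 7, 6, 15, 17, 14, 11, 24, 20, 22, 27]
resulting array: [3, 7, 6, 15, 17, 14, 11, 24, 20, 22, 27]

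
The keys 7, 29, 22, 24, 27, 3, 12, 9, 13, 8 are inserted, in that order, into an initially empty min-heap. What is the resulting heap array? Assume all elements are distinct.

Insert 7:
  append 7 at index 0 → [7] (no swap needed)
Insert 29:
  append 29 at index 1 → [7, 29] (no swap needed)
Insert 22:
  append 22 at index 2 → [7, 29, 22] (no swap needed)
Insert 24:
  append 24 at index 3 → [7, 29, 22, 24]
  24 < parent 29 at index 1, swap → [7, 24, 22, 29]
Insert 27:
  append 27 at index 4 → [7, 24, 22, 29, 27] (no swap needed)
Insert 3:
  append 3 at index 5 → [7, 24, 22, 29, 27, 3]
  3 < parent 22 at index 2, swap → [7, 24, 3, 29, 27, 22]
  3 < parent 7 at index 0, swap → [3, 24, 7, 29, 27, 22]
Insert 12:
  append 12 at index 6 → [3, 24, 7, 29, 27, 22, 12] (no swap needed)
Insert 9:
  append 9 at index 7 → [3, 24, 7, 29, 27, 22, 12, 9]
  9 < parent 29 at index 3, swap → [3, 24, 7, 9, 27, 22, 12, 29]
  9 < parent 24 at index 1, swap → [3, 9, 7, 24, 27, 22, 12, 29]
Insert 13:
  append 13 at index 8 → [3, 9, 7, 24, 27, 22, 12, 29, 13]
  13 < parent 24 at index 3, swap → [3, 9, 7, 13, 27, 22, 12, 29, 24]
Insert 8:
  append 8 at index 9 → [3, 9, 7, 13, 27, 22, 12, 29, 24, 8]
  8 < parent 27 at index 4, swap → [3, 9, 7, 13, 8, 22, 12, 29, 24, 27]
  8 < parent 9 at index 1, swap → [3, 8, 7, 13, 9, 22, 12, 29, 24, 27]

[3, 8, 7, 13, 9, 22, 12, 29, 24, 27]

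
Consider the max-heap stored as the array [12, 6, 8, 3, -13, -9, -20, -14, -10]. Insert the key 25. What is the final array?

[25, 12, 8, 3, 6, -9, -20, -14, -10, -13]

append 25 at index 9 → [12, 6, 8, 3, -13, -9, -20, -14, -10, 25]
25 > parent -13 at index 4, swap → [12, 6, 8, 3, 25, -9, -20, -14, -10, -13]
25 > parent 6 at index 1, swap → [12, 25, 8, 3, 6, -9, -20, -14, -10, -13]
25 > parent 12 at index 0, swap → [25, 12, 8, 3, 6, -9, -20, -14, -10, -13]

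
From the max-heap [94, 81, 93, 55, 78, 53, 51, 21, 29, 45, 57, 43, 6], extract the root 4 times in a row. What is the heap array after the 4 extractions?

[57, 55, 53, 29, 45, 43, 51, 21, 6]

extract-max #1 returns 94:
  remove root 94; move last element 6 to root → [6, 81, 93, 55, 78, 53, 51, 21, 29, 45, 57, 43]
  6 vs larger child 93 at index 2, swap → [93, 81, 6, 55, 78, 53, 51, 21, 29, 45, 57, 43]
  6 vs larger child 53 at index 5, swap → [93, 81, 53, 55, 78, 6, 51, 21, 29, 45, 57, 43]
  6 vs only child 43 at index 11, swap → [93, 81, 53, 55, 78, 43, 51, 21, 29, 45, 57, 6]
extract-max #2 returns 93:
  remove root 93; move last element 6 to root → [6, 81, 53, 55, 78, 43, 51, 21, 29, 45, 57]
  6 vs larger child 81 at index 1, swap → [81, 6, 53, 55, 78, 43, 51, 21, 29, 45, 57]
  6 vs larger child 78 at index 4, swap → [81, 78, 53, 55, 6, 43, 51, 21, 29, 45, 57]
  6 vs larger child 57 at index 10, swap → [81, 78, 53, 55, 57, 43, 51, 21, 29, 45, 6]
extract-max #3 returns 81:
  remove root 81; move last element 6 to root → [6, 78, 53, 55, 57, 43, 51, 21, 29, 45]
  6 vs larger child 78 at index 1, swap → [78, 6, 53, 55, 57, 43, 51, 21, 29, 45]
  6 vs larger child 57 at index 4, swap → [78, 57, 53, 55, 6, 43, 51, 21, 29, 45]
  6 vs only child 45 at index 9, swap → [78, 57, 53, 55, 45, 43, 51, 21, 29, 6]
extract-max #4 returns 78:
  remove root 78; move last element 6 to root → [6, 57, 53, 55, 45, 43, 51, 21, 29]
  6 vs larger child 57 at index 1, swap → [57, 6, 53, 55, 45, 43, 51, 21, 29]
  6 vs larger child 55 at index 3, swap → [57, 55, 53, 6, 45, 43, 51, 21, 29]
  6 vs larger child 29 at index 8, swap → [57, 55, 53, 29, 45, 43, 51, 21, 6]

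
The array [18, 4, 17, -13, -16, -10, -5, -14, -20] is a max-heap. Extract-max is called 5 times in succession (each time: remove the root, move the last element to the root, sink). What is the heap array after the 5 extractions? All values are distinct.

[-13, -14, -20, -16]

extract-max #1 returns 18:
  remove root 18; move last element -20 to root → [-20, 4, 17, -13, -16, -10, -5, -14]
  -20 vs larger child 17 at index 2, swap → [17, 4, -20, -13, -16, -10, -5, -14]
  -20 vs larger child -5 at index 6, swap → [17, 4, -5, -13, -16, -10, -20, -14]
extract-max #2 returns 17:
  remove root 17; move last element -14 to root → [-14, 4, -5, -13, -16, -10, -20]
  -14 vs larger child 4 at index 1, swap → [4, -14, -5, -13, -16, -10, -20]
  -14 vs larger child -13 at index 3, swap → [4, -13, -5, -14, -16, -10, -20]
extract-max #3 returns 4:
  remove root 4; move last element -20 to root → [-20, -13, -5, -14, -16, -10]
  -20 vs larger child -5 at index 2, swap → [-5, -13, -20, -14, -16, -10]
  -20 vs only child -10 at index 5, swap → [-5, -13, -10, -14, -16, -20]
extract-max #4 returns -5:
  remove root -5; move last element -20 to root → [-20, -13, -10, -14, -16]
  -20 vs larger child -10 at index 2, swap → [-10, -13, -20, -14, -16]
extract-max #5 returns -10:
  remove root -10; move last element -16 to root → [-16, -13, -20, -14]
  -16 vs larger child -13 at index 1, swap → [-13, -16, -20, -14]
  -16 vs only child -14 at index 3, swap → [-13, -14, -20, -16]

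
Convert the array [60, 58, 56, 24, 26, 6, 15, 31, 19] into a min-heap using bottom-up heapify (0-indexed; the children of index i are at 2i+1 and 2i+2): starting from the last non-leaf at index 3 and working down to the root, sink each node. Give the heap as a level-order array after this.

[6, 19, 15, 24, 26, 56, 60, 31, 58]

sift down from index 3:
  24 vs smaller child 19 at index 8, swap → [60, 58, 56, 19, 26, 6, 15, 31, 24]
sift down from index 2:
  56 vs smaller child 6 at index 5, swap → [60, 58, 6, 19, 26, 56, 15, 31, 24]
sift down from index 1:
  58 vs smaller child 19 at index 3, swap → [60, 19, 6, 58, 26, 56, 15, 31, 24]
  58 vs smaller child 24 at index 8, swap → [60, 19, 6, 24, 26, 56, 15, 31, 58]
sift down from index 0:
  60 vs smaller child 6 at index 2, swap → [6, 19, 60, 24, 26, 56, 15, 31, 58]
  60 vs smaller child 15 at index 6, swap → [6, 19, 15, 24, 26, 56, 60, 31, 58]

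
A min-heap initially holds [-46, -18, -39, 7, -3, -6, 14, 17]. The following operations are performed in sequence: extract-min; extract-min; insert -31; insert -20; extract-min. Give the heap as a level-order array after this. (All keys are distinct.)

extract-min → returns -46:
  remove root -46; move last element 17 to root → [17, -18, -39, 7, -3, -6, 14]
  17 vs smaller child -39 at index 2, swap → [-39, -18, 17, 7, -3, -6, 14]
  17 vs smaller child -6 at index 5, swap → [-39, -18, -6, 7, -3, 17, 14]
extract-min → returns -39:
  remove root -39; move last element 14 to root → [14, -18, -6, 7, -3, 17]
  14 vs smaller child -18 at index 1, swap → [-18, 14, -6, 7, -3, 17]
  14 vs smaller child -3 at index 4, swap → [-18, -3, -6, 7, 14, 17]
insert -31:
  append -31 at index 6 → [-18, -3, -6, 7, 14, 17, -31]
  -31 < parent -6 at index 2, swap → [-18, -3, -31, 7, 14, 17, -6]
  -31 < parent -18 at index 0, swap → [-31, -3, -18, 7, 14, 17, -6]
insert -20:
  append -20 at index 7 → [-31, -3, -18, 7, 14, 17, -6, -20]
  -20 < parent 7 at index 3, swap → [-31, -3, -18, -20, 14, 17, -6, 7]
  -20 < parent -3 at index 1, swap → [-31, -20, -18, -3, 14, 17, -6, 7]
extract-min → returns -31:
  remove root -31; move last element 7 to root → [7, -20, -18, -3, 14, 17, -6]
  7 vs smaller child -20 at index 1, swap → [-20, 7, -18, -3, 14, 17, -6]
  7 vs smaller child -3 at index 3, swap → [-20, -3, -18, 7, 14, 17, -6]

[-20, -3, -18, 7, 14, 17, -6]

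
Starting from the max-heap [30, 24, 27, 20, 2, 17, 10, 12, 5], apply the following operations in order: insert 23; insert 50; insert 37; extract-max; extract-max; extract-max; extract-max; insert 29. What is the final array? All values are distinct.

[29, 24, 17, 23, 5, 2, 10, 12, 20]

insert 23:
  append 23 at index 9 → [30, 24, 27, 20, 2, 17, 10, 12, 5, 23]
  23 > parent 2 at index 4, swap → [30, 24, 27, 20, 23, 17, 10, 12, 5, 2]
insert 50:
  append 50 at index 10 → [30, 24, 27, 20, 23, 17, 10, 12, 5, 2, 50]
  50 > parent 23 at index 4, swap → [30, 24, 27, 20, 50, 17, 10, 12, 5, 2, 23]
  50 > parent 24 at index 1, swap → [30, 50, 27, 20, 24, 17, 10, 12, 5, 2, 23]
  50 > parent 30 at index 0, swap → [50, 30, 27, 20, 24, 17, 10, 12, 5, 2, 23]
insert 37:
  append 37 at index 11 → [50, 30, 27, 20, 24, 17, 10, 12, 5, 2, 23, 37]
  37 > parent 17 at index 5, swap → [50, 30, 27, 20, 24, 37, 10, 12, 5, 2, 23, 17]
  37 > parent 27 at index 2, swap → [50, 30, 37, 20, 24, 27, 10, 12, 5, 2, 23, 17]
extract-max → returns 50:
  remove root 50; move last element 17 to root → [17, 30, 37, 20, 24, 27, 10, 12, 5, 2, 23]
  17 vs larger child 37 at index 2, swap → [37, 30, 17, 20, 24, 27, 10, 12, 5, 2, 23]
  17 vs larger child 27 at index 5, swap → [37, 30, 27, 20, 24, 17, 10, 12, 5, 2, 23]
extract-max → returns 37:
  remove root 37; move last element 23 to root → [23, 30, 27, 20, 24, 17, 10, 12, 5, 2]
  23 vs larger child 30 at index 1, swap → [30, 23, 27, 20, 24, 17, 10, 12, 5, 2]
  23 vs larger child 24 at index 4, swap → [30, 24, 27, 20, 23, 17, 10, 12, 5, 2]
extract-max → returns 30:
  remove root 30; move last element 2 to root → [2, 24, 27, 20, 23, 17, 10, 12, 5]
  2 vs larger child 27 at index 2, swap → [27, 24, 2, 20, 23, 17, 10, 12, 5]
  2 vs larger child 17 at index 5, swap → [27, 24, 17, 20, 23, 2, 10, 12, 5]
extract-max → returns 27:
  remove root 27; move last element 5 to root → [5, 24, 17, 20, 23, 2, 10, 12]
  5 vs larger child 24 at index 1, swap → [24, 5, 17, 20, 23, 2, 10, 12]
  5 vs larger child 23 at index 4, swap → [24, 23, 17, 20, 5, 2, 10, 12]
insert 29:
  append 29 at index 8 → [24, 23, 17, 20, 5, 2, 10, 12, 29]
  29 > parent 20 at index 3, swap → [24, 23, 17, 29, 5, 2, 10, 12, 20]
  29 > parent 23 at index 1, swap → [24, 29, 17, 23, 5, 2, 10, 12, 20]
  29 > parent 24 at index 0, swap → [29, 24, 17, 23, 5, 2, 10, 12, 20]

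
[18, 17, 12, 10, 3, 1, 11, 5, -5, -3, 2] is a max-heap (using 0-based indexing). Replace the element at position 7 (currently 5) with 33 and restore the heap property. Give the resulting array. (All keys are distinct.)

set index 7 from 5 to 33 → [18, 17, 12, 10, 3, 1, 11, 33, -5, -3, 2]
33 > parent 10 at index 3, swap → [18, 17, 12, 33, 3, 1, 11, 10, -5, -3, 2]
33 > parent 17 at index 1, swap → [18, 33, 12, 17, 3, 1, 11, 10, -5, -3, 2]
33 > parent 18 at index 0, swap → [33, 18, 12, 17, 3, 1, 11, 10, -5, -3, 2]

[33, 18, 12, 17, 3, 1, 11, 10, -5, -3, 2]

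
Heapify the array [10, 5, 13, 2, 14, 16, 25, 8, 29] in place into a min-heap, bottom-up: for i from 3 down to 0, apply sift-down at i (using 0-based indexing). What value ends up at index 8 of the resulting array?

29

sift down from index 3: already satisfies heap property
sift down from index 2: already satisfies heap property
sift down from index 1:
  5 vs smaller child 2 at index 3, swap → [10, 2, 13, 5, 14, 16, 25, 8, 29]
sift down from index 0:
  10 vs smaller child 2 at index 1, swap → [2, 10, 13, 5, 14, 16, 25, 8, 29]
  10 vs smaller child 5 at index 3, swap → [2, 5, 13, 10, 14, 16, 25, 8, 29]
  10 vs smaller child 8 at index 7, swap → [2, 5, 13, 8, 14, 16, 25, 10, 29]
resulting array: [2, 5, 13, 8, 14, 16, 25, 10, 29]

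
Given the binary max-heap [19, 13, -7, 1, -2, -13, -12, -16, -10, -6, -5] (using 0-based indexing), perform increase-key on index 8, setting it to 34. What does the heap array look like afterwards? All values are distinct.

[34, 19, -7, 13, -2, -13, -12, -16, 1, -6, -5]

set index 8 from -10 to 34 → [19, 13, -7, 1, -2, -13, -12, -16, 34, -6, -5]
34 > parent 1 at index 3, swap → [19, 13, -7, 34, -2, -13, -12, -16, 1, -6, -5]
34 > parent 13 at index 1, swap → [19, 34, -7, 13, -2, -13, -12, -16, 1, -6, -5]
34 > parent 19 at index 0, swap → [34, 19, -7, 13, -2, -13, -12, -16, 1, -6, -5]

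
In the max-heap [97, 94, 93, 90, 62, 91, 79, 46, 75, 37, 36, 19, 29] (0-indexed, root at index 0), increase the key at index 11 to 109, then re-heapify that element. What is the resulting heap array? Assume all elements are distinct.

[109, 94, 97, 90, 62, 93, 79, 46, 75, 37, 36, 91, 29]

set index 11 from 19 to 109 → [97, 94, 93, 90, 62, 91, 79, 46, 75, 37, 36, 109, 29]
109 > parent 91 at index 5, swap → [97, 94, 93, 90, 62, 109, 79, 46, 75, 37, 36, 91, 29]
109 > parent 93 at index 2, swap → [97, 94, 109, 90, 62, 93, 79, 46, 75, 37, 36, 91, 29]
109 > parent 97 at index 0, swap → [109, 94, 97, 90, 62, 93, 79, 46, 75, 37, 36, 91, 29]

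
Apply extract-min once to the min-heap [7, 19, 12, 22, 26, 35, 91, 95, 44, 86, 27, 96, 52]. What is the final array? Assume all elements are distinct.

[12, 19, 35, 22, 26, 52, 91, 95, 44, 86, 27, 96]

remove root 7; move last element 52 to root → [52, 19, 12, 22, 26, 35, 91, 95, 44, 86, 27, 96]
52 vs smaller child 12 at index 2, swap → [12, 19, 52, 22, 26, 35, 91, 95, 44, 86, 27, 96]
52 vs smaller child 35 at index 5, swap → [12, 19, 35, 22, 26, 52, 91, 95, 44, 86, 27, 96]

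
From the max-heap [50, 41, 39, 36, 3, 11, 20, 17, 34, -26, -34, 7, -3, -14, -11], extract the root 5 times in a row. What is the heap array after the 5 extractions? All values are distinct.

extract-max #1 returns 50:
  remove root 50; move last element -11 to root → [-11, 41, 39, 36, 3, 11, 20, 17, 34, -26, -34, 7, -3, -14]
  -11 vs larger child 41 at index 1, swap → [41, -11, 39, 36, 3, 11, 20, 17, 34, -26, -34, 7, -3, -14]
  -11 vs larger child 36 at index 3, swap → [41, 36, 39, -11, 3, 11, 20, 17, 34, -26, -34, 7, -3, -14]
  -11 vs larger child 34 at index 8, swap → [41, 36, 39, 34, 3, 11, 20, 17, -11, -26, -34, 7, -3, -14]
extract-max #2 returns 41:
  remove root 41; move last element -14 to root → [-14, 36, 39, 34, 3, 11, 20, 17, -11, -26, -34, 7, -3]
  -14 vs larger child 39 at index 2, swap → [39, 36, -14, 34, 3, 11, 20, 17, -11, -26, -34, 7, -3]
  -14 vs larger child 20 at index 6, swap → [39, 36, 20, 34, 3, 11, -14, 17, -11, -26, -34, 7, -3]
extract-max #3 returns 39:
  remove root 39; move last element -3 to root → [-3, 36, 20, 34, 3, 11, -14, 17, -11, -26, -34, 7]
  -3 vs larger child 36 at index 1, swap → [36, -3, 20, 34, 3, 11, -14, 17, -11, -26, -34, 7]
  -3 vs larger child 34 at index 3, swap → [36, 34, 20, -3, 3, 11, -14, 17, -11, -26, -34, 7]
  -3 vs larger child 17 at index 7, swap → [36, 34, 20, 17, 3, 11, -14, -3, -11, -26, -34, 7]
extract-max #4 returns 36:
  remove root 36; move last element 7 to root → [7, 34, 20, 17, 3, 11, -14, -3, -11, -26, -34]
  7 vs larger child 34 at index 1, swap → [34, 7, 20, 17, 3, 11, -14, -3, -11, -26, -34]
  7 vs larger child 17 at index 3, swap → [34, 17, 20, 7, 3, 11, -14, -3, -11, -26, -34]
extract-max #5 returns 34:
  remove root 34; move last element -34 to root → [-34, 17, 20, 7, 3, 11, -14, -3, -11, -26]
  -34 vs larger child 20 at index 2, swap → [20, 17, -34, 7, 3, 11, -14, -3, -11, -26]
  -34 vs larger child 11 at index 5, swap → [20, 17, 11, 7, 3, -34, -14, -3, -11, -26]

[20, 17, 11, 7, 3, -34, -14, -3, -11, -26]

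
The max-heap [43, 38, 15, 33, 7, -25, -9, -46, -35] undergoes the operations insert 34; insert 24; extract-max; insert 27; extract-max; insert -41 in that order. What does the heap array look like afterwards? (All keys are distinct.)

[34, 33, 15, 24, 27, -25, -9, -46, -35, 7, -41]

insert 34:
  append 34 at index 9 → [43, 38, 15, 33, 7, -25, -9, -46, -35, 34]
  34 > parent 7 at index 4, swap → [43, 38, 15, 33, 34, -25, -9, -46, -35, 7]
insert 24:
  append 24 at index 10 → [43, 38, 15, 33, 34, -25, -9, -46, -35, 7, 24] (no swap needed)
extract-max → returns 43:
  remove root 43; move last element 24 to root → [24, 38, 15, 33, 34, -25, -9, -46, -35, 7]
  24 vs larger child 38 at index 1, swap → [38, 24, 15, 33, 34, -25, -9, -46, -35, 7]
  24 vs larger child 34 at index 4, swap → [38, 34, 15, 33, 24, -25, -9, -46, -35, 7]
insert 27:
  append 27 at index 10 → [38, 34, 15, 33, 24, -25, -9, -46, -35, 7, 27]
  27 > parent 24 at index 4, swap → [38, 34, 15, 33, 27, -25, -9, -46, -35, 7, 24]
extract-max → returns 38:
  remove root 38; move last element 24 to root → [24, 34, 15, 33, 27, -25, -9, -46, -35, 7]
  24 vs larger child 34 at index 1, swap → [34, 24, 15, 33, 27, -25, -9, -46, -35, 7]
  24 vs larger child 33 at index 3, swap → [34, 33, 15, 24, 27, -25, -9, -46, -35, 7]
insert -41:
  append -41 at index 10 → [34, 33, 15, 24, 27, -25, -9, -46, -35, 7, -41] (no swap needed)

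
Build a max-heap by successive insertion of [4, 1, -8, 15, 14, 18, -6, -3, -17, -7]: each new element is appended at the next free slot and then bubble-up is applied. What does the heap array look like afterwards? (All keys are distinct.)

Insert 4:
  append 4 at index 0 → [4] (no swap needed)
Insert 1:
  append 1 at index 1 → [4, 1] (no swap needed)
Insert -8:
  append -8 at index 2 → [4, 1, -8] (no swap needed)
Insert 15:
  append 15 at index 3 → [4, 1, -8, 15]
  15 > parent 1 at index 1, swap → [4, 15, -8, 1]
  15 > parent 4 at index 0, swap → [15, 4, -8, 1]
Insert 14:
  append 14 at index 4 → [15, 4, -8, 1, 14]
  14 > parent 4 at index 1, swap → [15, 14, -8, 1, 4]
Insert 18:
  append 18 at index 5 → [15, 14, -8, 1, 4, 18]
  18 > parent -8 at index 2, swap → [15, 14, 18, 1, 4, -8]
  18 > parent 15 at index 0, swap → [18, 14, 15, 1, 4, -8]
Insert -6:
  append -6 at index 6 → [18, 14, 15, 1, 4, -8, -6] (no swap needed)
Insert -3:
  append -3 at index 7 → [18, 14, 15, 1, 4, -8, -6, -3] (no swap needed)
Insert -17:
  append -17 at index 8 → [18, 14, 15, 1, 4, -8, -6, -3, -17] (no swap needed)
Insert -7:
  append -7 at index 9 → [18, 14, 15, 1, 4, -8, -6, -3, -17, -7] (no swap needed)

[18, 14, 15, 1, 4, -8, -6, -3, -17, -7]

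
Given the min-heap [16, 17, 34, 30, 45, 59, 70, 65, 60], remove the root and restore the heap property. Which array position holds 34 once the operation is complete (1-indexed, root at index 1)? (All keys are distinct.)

3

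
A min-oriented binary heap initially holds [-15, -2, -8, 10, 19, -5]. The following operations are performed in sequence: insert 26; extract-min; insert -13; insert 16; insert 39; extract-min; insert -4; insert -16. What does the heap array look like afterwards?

[-16, -8, -5, -2, -4, 26, 39, 16, 10, 19]

insert 26:
  append 26 at index 6 → [-15, -2, -8, 10, 19, -5, 26] (no swap needed)
extract-min → returns -15:
  remove root -15; move last element 26 to root → [26, -2, -8, 10, 19, -5]
  26 vs smaller child -8 at index 2, swap → [-8, -2, 26, 10, 19, -5]
  26 vs only child -5 at index 5, swap → [-8, -2, -5, 10, 19, 26]
insert -13:
  append -13 at index 6 → [-8, -2, -5, 10, 19, 26, -13]
  -13 < parent -5 at index 2, swap → [-8, -2, -13, 10, 19, 26, -5]
  -13 < parent -8 at index 0, swap → [-13, -2, -8, 10, 19, 26, -5]
insert 16:
  append 16 at index 7 → [-13, -2, -8, 10, 19, 26, -5, 16] (no swap needed)
insert 39:
  append 39 at index 8 → [-13, -2, -8, 10, 19, 26, -5, 16, 39] (no swap needed)
extract-min → returns -13:
  remove root -13; move last element 39 to root → [39, -2, -8, 10, 19, 26, -5, 16]
  39 vs smaller child -8 at index 2, swap → [-8, -2, 39, 10, 19, 26, -5, 16]
  39 vs smaller child -5 at index 6, swap → [-8, -2, -5, 10, 19, 26, 39, 16]
insert -4:
  append -4 at index 8 → [-8, -2, -5, 10, 19, 26, 39, 16, -4]
  -4 < parent 10 at index 3, swap → [-8, -2, -5, -4, 19, 26, 39, 16, 10]
  -4 < parent -2 at index 1, swap → [-8, -4, -5, -2, 19, 26, 39, 16, 10]
insert -16:
  append -16 at index 9 → [-8, -4, -5, -2, 19, 26, 39, 16, 10, -16]
  -16 < parent 19 at index 4, swap → [-8, -4, -5, -2, -16, 26, 39, 16, 10, 19]
  -16 < parent -4 at index 1, swap → [-8, -16, -5, -2, -4, 26, 39, 16, 10, 19]
  -16 < parent -8 at index 0, swap → [-16, -8, -5, -2, -4, 26, 39, 16, 10, 19]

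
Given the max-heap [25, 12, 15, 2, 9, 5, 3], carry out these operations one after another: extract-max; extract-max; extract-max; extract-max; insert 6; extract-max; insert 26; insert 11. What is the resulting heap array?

extract-max → returns 25:
  remove root 25; move last element 3 to root → [3, 12, 15, 2, 9, 5]
  3 vs larger child 15 at index 2, swap → [15, 12, 3, 2, 9, 5]
  3 vs only child 5 at index 5, swap → [15, 12, 5, 2, 9, 3]
extract-max → returns 15:
  remove root 15; move last element 3 to root → [3, 12, 5, 2, 9]
  3 vs larger child 12 at index 1, swap → [12, 3, 5, 2, 9]
  3 vs larger child 9 at index 4, swap → [12, 9, 5, 2, 3]
extract-max → returns 12:
  remove root 12; move last element 3 to root → [3, 9, 5, 2]
  3 vs larger child 9 at index 1, swap → [9, 3, 5, 2]
extract-max → returns 9:
  remove root 9; move last element 2 to root → [2, 3, 5]
  2 vs larger child 5 at index 2, swap → [5, 3, 2]
insert 6:
  append 6 at index 3 → [5, 3, 2, 6]
  6 > parent 3 at index 1, swap → [5, 6, 2, 3]
  6 > parent 5 at index 0, swap → [6, 5, 2, 3]
extract-max → returns 6:
  remove root 6; move last element 3 to root → [3, 5, 2]
  3 vs larger child 5 at index 1, swap → [5, 3, 2]
insert 26:
  append 26 at index 3 → [5, 3, 2, 26]
  26 > parent 3 at index 1, swap → [5, 26, 2, 3]
  26 > parent 5 at index 0, swap → [26, 5, 2, 3]
insert 11:
  append 11 at index 4 → [26, 5, 2, 3, 11]
  11 > parent 5 at index 1, swap → [26, 11, 2, 3, 5]

[26, 11, 2, 3, 5]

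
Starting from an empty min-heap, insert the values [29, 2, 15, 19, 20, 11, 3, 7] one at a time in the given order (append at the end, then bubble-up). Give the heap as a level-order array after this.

Insert 29:
  append 29 at index 0 → [29] (no swap needed)
Insert 2:
  append 2 at index 1 → [29, 2]
  2 < parent 29 at index 0, swap → [2, 29]
Insert 15:
  append 15 at index 2 → [2, 29, 15] (no swap needed)
Insert 19:
  append 19 at index 3 → [2, 29, 15, 19]
  19 < parent 29 at index 1, swap → [2, 19, 15, 29]
Insert 20:
  append 20 at index 4 → [2, 19, 15, 29, 20] (no swap needed)
Insert 11:
  append 11 at index 5 → [2, 19, 15, 29, 20, 11]
  11 < parent 15 at index 2, swap → [2, 19, 11, 29, 20, 15]
Insert 3:
  append 3 at index 6 → [2, 19, 11, 29, 20, 15, 3]
  3 < parent 11 at index 2, swap → [2, 19, 3, 29, 20, 15, 11]
Insert 7:
  append 7 at index 7 → [2, 19, 3, 29, 20, 15, 11, 7]
  7 < parent 29 at index 3, swap → [2, 19, 3, 7, 20, 15, 11, 29]
  7 < parent 19 at index 1, swap → [2, 7, 3, 19, 20, 15, 11, 29]

[2, 7, 3, 19, 20, 15, 11, 29]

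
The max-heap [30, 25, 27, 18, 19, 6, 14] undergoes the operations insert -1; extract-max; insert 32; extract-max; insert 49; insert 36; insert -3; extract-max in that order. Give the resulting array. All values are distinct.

[36, 27, 14, 25, 19, 6, -1, 18, -3]

insert -1:
  append -1 at index 7 → [30, 25, 27, 18, 19, 6, 14, -1] (no swap needed)
extract-max → returns 30:
  remove root 30; move last element -1 to root → [-1, 25, 27, 18, 19, 6, 14]
  -1 vs larger child 27 at index 2, swap → [27, 25, -1, 18, 19, 6, 14]
  -1 vs larger child 14 at index 6, swap → [27, 25, 14, 18, 19, 6, -1]
insert 32:
  append 32 at index 7 → [27, 25, 14, 18, 19, 6, -1, 32]
  32 > parent 18 at index 3, swap → [27, 25, 14, 32, 19, 6, -1, 18]
  32 > parent 25 at index 1, swap → [27, 32, 14, 25, 19, 6, -1, 18]
  32 > parent 27 at index 0, swap → [32, 27, 14, 25, 19, 6, -1, 18]
extract-max → returns 32:
  remove root 32; move last element 18 to root → [18, 27, 14, 25, 19, 6, -1]
  18 vs larger child 27 at index 1, swap → [27, 18, 14, 25, 19, 6, -1]
  18 vs larger child 25 at index 3, swap → [27, 25, 14, 18, 19, 6, -1]
insert 49:
  append 49 at index 7 → [27, 25, 14, 18, 19, 6, -1, 49]
  49 > parent 18 at index 3, swap → [27, 25, 14, 49, 19, 6, -1, 18]
  49 > parent 25 at index 1, swap → [27, 49, 14, 25, 19, 6, -1, 18]
  49 > parent 27 at index 0, swap → [49, 27, 14, 25, 19, 6, -1, 18]
insert 36:
  append 36 at index 8 → [49, 27, 14, 25, 19, 6, -1, 18, 36]
  36 > parent 25 at index 3, swap → [49, 27, 14, 36, 19, 6, -1, 18, 25]
  36 > parent 27 at index 1, swap → [49, 36, 14, 27, 19, 6, -1, 18, 25]
insert -3:
  append -3 at index 9 → [49, 36, 14, 27, 19, 6, -1, 18, 25, -3] (no swap needed)
extract-max → returns 49:
  remove root 49; move last element -3 to root → [-3, 36, 14, 27, 19, 6, -1, 18, 25]
  -3 vs larger child 36 at index 1, swap → [36, -3, 14, 27, 19, 6, -1, 18, 25]
  -3 vs larger child 27 at index 3, swap → [36, 27, 14, -3, 19, 6, -1, 18, 25]
  -3 vs larger child 25 at index 8, swap → [36, 27, 14, 25, 19, 6, -1, 18, -3]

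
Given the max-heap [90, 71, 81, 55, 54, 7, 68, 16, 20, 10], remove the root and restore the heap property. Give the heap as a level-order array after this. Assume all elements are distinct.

remove root 90; move last element 10 to root → [10, 71, 81, 55, 54, 7, 68, 16, 20]
10 vs larger child 81 at index 2, swap → [81, 71, 10, 55, 54, 7, 68, 16, 20]
10 vs larger child 68 at index 6, swap → [81, 71, 68, 55, 54, 7, 10, 16, 20]

[81, 71, 68, 55, 54, 7, 10, 16, 20]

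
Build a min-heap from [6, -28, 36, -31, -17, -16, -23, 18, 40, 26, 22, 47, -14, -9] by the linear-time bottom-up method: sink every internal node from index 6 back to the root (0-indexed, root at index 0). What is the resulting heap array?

[-31, -28, -23, 6, -17, -16, -9, 18, 40, 26, 22, 47, -14, 36]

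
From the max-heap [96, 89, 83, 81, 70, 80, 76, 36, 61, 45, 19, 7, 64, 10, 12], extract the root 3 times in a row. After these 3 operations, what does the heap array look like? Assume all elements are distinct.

extract-max #1 returns 96:
  remove root 96; move last element 12 to root → [12, 89, 83, 81, 70, 80, 76, 36, 61, 45, 19, 7, 64, 10]
  12 vs larger child 89 at index 1, swap → [89, 12, 83, 81, 70, 80, 76, 36, 61, 45, 19, 7, 64, 10]
  12 vs larger child 81 at index 3, swap → [89, 81, 83, 12, 70, 80, 76, 36, 61, 45, 19, 7, 64, 10]
  12 vs larger child 61 at index 8, swap → [89, 81, 83, 61, 70, 80, 76, 36, 12, 45, 19, 7, 64, 10]
extract-max #2 returns 89:
  remove root 89; move last element 10 to root → [10, 81, 83, 61, 70, 80, 76, 36, 12, 45, 19, 7, 64]
  10 vs larger child 83 at index 2, swap → [83, 81, 10, 61, 70, 80, 76, 36, 12, 45, 19, 7, 64]
  10 vs larger child 80 at index 5, swap → [83, 81, 80, 61, 70, 10, 76, 36, 12, 45, 19, 7, 64]
  10 vs larger child 64 at index 12, swap → [83, 81, 80, 61, 70, 64, 76, 36, 12, 45, 19, 7, 10]
extract-max #3 returns 83:
  remove root 83; move last element 10 to root → [10, 81, 80, 61, 70, 64, 76, 36, 12, 45, 19, 7]
  10 vs larger child 81 at index 1, swap → [81, 10, 80, 61, 70, 64, 76, 36, 12, 45, 19, 7]
  10 vs larger child 70 at index 4, swap → [81, 70, 80, 61, 10, 64, 76, 36, 12, 45, 19, 7]
  10 vs larger child 45 at index 9, swap → [81, 70, 80, 61, 45, 64, 76, 36, 12, 10, 19, 7]

[81, 70, 80, 61, 45, 64, 76, 36, 12, 10, 19, 7]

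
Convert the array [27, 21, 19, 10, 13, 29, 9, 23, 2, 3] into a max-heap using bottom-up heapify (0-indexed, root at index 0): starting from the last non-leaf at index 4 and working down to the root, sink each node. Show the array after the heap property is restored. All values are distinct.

[29, 23, 27, 21, 13, 19, 9, 10, 2, 3]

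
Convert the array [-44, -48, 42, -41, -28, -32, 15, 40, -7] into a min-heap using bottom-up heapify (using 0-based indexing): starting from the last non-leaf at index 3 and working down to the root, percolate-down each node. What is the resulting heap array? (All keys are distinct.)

sift down from index 3: already satisfies heap property
sift down from index 2:
  42 vs smaller child -32 at index 5, swap → [-44, -48, -32, -41, -28, 42, 15, 40, -7]
sift down from index 1: already satisfies heap property
sift down from index 0:
  -44 vs smaller child -48 at index 1, swap → [-48, -44, -32, -41, -28, 42, 15, 40, -7]

[-48, -44, -32, -41, -28, 42, 15, 40, -7]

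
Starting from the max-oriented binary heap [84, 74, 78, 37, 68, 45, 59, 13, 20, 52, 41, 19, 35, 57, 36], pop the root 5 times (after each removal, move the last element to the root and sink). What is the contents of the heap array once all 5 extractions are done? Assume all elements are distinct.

extract-max #1 returns 84:
  remove root 84; move last element 36 to root → [36, 74, 78, 37, 68, 45, 59, 13, 20, 52, 41, 19, 35, 57]
  36 vs larger child 78 at index 2, swap → [78, 74, 36, 37, 68, 45, 59, 13, 20, 52, 41, 19, 35, 57]
  36 vs larger child 59 at index 6, swap → [78, 74, 59, 37, 68, 45, 36, 13, 20, 52, 41, 19, 35, 57]
  36 vs only child 57 at index 13, swap → [78, 74, 59, 37, 68, 45, 57, 13, 20, 52, 41, 19, 35, 36]
extract-max #2 returns 78:
  remove root 78; move last element 36 to root → [36, 74, 59, 37, 68, 45, 57, 13, 20, 52, 41, 19, 35]
  36 vs larger child 74 at index 1, swap → [74, 36, 59, 37, 68, 45, 57, 13, 20, 52, 41, 19, 35]
  36 vs larger child 68 at index 4, swap → [74, 68, 59, 37, 36, 45, 57, 13, 20, 52, 41, 19, 35]
  36 vs larger child 52 at index 9, swap → [74, 68, 59, 37, 52, 45, 57, 13, 20, 36, 41, 19, 35]
extract-max #3 returns 74:
  remove root 74; move last element 35 to root → [35, 68, 59, 37, 52, 45, 57, 13, 20, 36, 41, 19]
  35 vs larger child 68 at index 1, swap → [68, 35, 59, 37, 52, 45, 57, 13, 20, 36, 41, 19]
  35 vs larger child 52 at index 4, swap → [68, 52, 59, 37, 35, 45, 57, 13, 20, 36, 41, 19]
  35 vs larger child 41 at index 10, swap → [68, 52, 59, 37, 41, 45, 57, 13, 20, 36, 35, 19]
extract-max #4 returns 68:
  remove root 68; move last element 19 to root → [19, 52, 59, 37, 41, 45, 57, 13, 20, 36, 35]
  19 vs larger child 59 at index 2, swap → [59, 52, 19, 37, 41, 45, 57, 13, 20, 36, 35]
  19 vs larger child 57 at index 6, swap → [59, 52, 57, 37, 41, 45, 19, 13, 20, 36, 35]
extract-max #5 returns 59:
  remove root 59; move last element 35 to root → [35, 52, 57, 37, 41, 45, 19, 13, 20, 36]
  35 vs larger child 57 at index 2, swap → [57, 52, 35, 37, 41, 45, 19, 13, 20, 36]
  35 vs larger child 45 at index 5, swap → [57, 52, 45, 37, 41, 35, 19, 13, 20, 36]

[57, 52, 45, 37, 41, 35, 19, 13, 20, 36]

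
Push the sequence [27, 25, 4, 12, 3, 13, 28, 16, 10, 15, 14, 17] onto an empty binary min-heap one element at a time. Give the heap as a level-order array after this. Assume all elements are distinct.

Insert 27:
  append 27 at index 0 → [27] (no swap needed)
Insert 25:
  append 25 at index 1 → [27, 25]
  25 < parent 27 at index 0, swap → [25, 27]
Insert 4:
  append 4 at index 2 → [25, 27, 4]
  4 < parent 25 at index 0, swap → [4, 27, 25]
Insert 12:
  append 12 at index 3 → [4, 27, 25, 12]
  12 < parent 27 at index 1, swap → [4, 12, 25, 27]
Insert 3:
  append 3 at index 4 → [4, 12, 25, 27, 3]
  3 < parent 12 at index 1, swap → [4, 3, 25, 27, 12]
  3 < parent 4 at index 0, swap → [3, 4, 25, 27, 12]
Insert 13:
  append 13 at index 5 → [3, 4, 25, 27, 12, 13]
  13 < parent 25 at index 2, swap → [3, 4, 13, 27, 12, 25]
Insert 28:
  append 28 at index 6 → [3, 4, 13, 27, 12, 25, 28] (no swap needed)
Insert 16:
  append 16 at index 7 → [3, 4, 13, 27, 12, 25, 28, 16]
  16 < parent 27 at index 3, swap → [3, 4, 13, 16, 12, 25, 28, 27]
Insert 10:
  append 10 at index 8 → [3, 4, 13, 16, 12, 25, 28, 27, 10]
  10 < parent 16 at index 3, swap → [3, 4, 13, 10, 12, 25, 28, 27, 16]
Insert 15:
  append 15 at index 9 → [3, 4, 13, 10, 12, 25, 28, 27, 16, 15] (no swap needed)
Insert 14:
  append 14 at index 10 → [3, 4, 13, 10, 12, 25, 28, 27, 16, 15, 14] (no swap needed)
Insert 17:
  append 17 at index 11 → [3, 4, 13, 10, 12, 25, 28, 27, 16, 15, 14, 17]
  17 < parent 25 at index 5, swap → [3, 4, 13, 10, 12, 17, 28, 27, 16, 15, 14, 25]

[3, 4, 13, 10, 12, 17, 28, 27, 16, 15, 14, 25]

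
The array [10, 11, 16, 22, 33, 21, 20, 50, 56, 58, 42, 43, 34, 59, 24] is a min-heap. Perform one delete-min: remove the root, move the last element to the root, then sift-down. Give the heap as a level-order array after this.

remove root 10; move last element 24 to root → [24, 11, 16, 22, 33, 21, 20, 50, 56, 58, 42, 43, 34, 59]
24 vs smaller child 11 at index 1, swap → [11, 24, 16, 22, 33, 21, 20, 50, 56, 58, 42, 43, 34, 59]
24 vs smaller child 22 at index 3, swap → [11, 22, 16, 24, 33, 21, 20, 50, 56, 58, 42, 43, 34, 59]

[11, 22, 16, 24, 33, 21, 20, 50, 56, 58, 42, 43, 34, 59]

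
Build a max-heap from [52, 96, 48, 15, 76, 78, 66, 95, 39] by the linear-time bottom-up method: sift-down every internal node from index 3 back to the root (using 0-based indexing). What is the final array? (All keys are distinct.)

[96, 95, 78, 52, 76, 48, 66, 15, 39]

sift down from index 3:
  15 vs larger child 95 at index 7, swap → [52, 96, 48, 95, 76, 78, 66, 15, 39]
sift down from index 2:
  48 vs larger child 78 at index 5, swap → [52, 96, 78, 95, 76, 48, 66, 15, 39]
sift down from index 1: already satisfies heap property
sift down from index 0:
  52 vs larger child 96 at index 1, swap → [96, 52, 78, 95, 76, 48, 66, 15, 39]
  52 vs larger child 95 at index 3, swap → [96, 95, 78, 52, 76, 48, 66, 15, 39]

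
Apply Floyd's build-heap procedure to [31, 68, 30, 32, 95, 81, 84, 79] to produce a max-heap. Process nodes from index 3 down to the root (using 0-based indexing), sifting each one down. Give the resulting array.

[95, 79, 84, 32, 68, 81, 30, 31]

sift down from index 3:
  32 vs only child 79 at index 7, swap → [31, 68, 30, 79, 95, 81, 84, 32]
sift down from index 2:
  30 vs larger child 84 at index 6, swap → [31, 68, 84, 79, 95, 81, 30, 32]
sift down from index 1:
  68 vs larger child 95 at index 4, swap → [31, 95, 84, 79, 68, 81, 30, 32]
sift down from index 0:
  31 vs larger child 95 at index 1, swap → [95, 31, 84, 79, 68, 81, 30, 32]
  31 vs larger child 79 at index 3, swap → [95, 79, 84, 31, 68, 81, 30, 32]
  31 vs only child 32 at index 7, swap → [95, 79, 84, 32, 68, 81, 30, 31]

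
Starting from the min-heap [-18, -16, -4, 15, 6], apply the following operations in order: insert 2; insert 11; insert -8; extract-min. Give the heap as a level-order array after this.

[-16, -8, -4, 15, 6, 2, 11]

insert 2:
  append 2 at index 5 → [-18, -16, -4, 15, 6, 2] (no swap needed)
insert 11:
  append 11 at index 6 → [-18, -16, -4, 15, 6, 2, 11] (no swap needed)
insert -8:
  append -8 at index 7 → [-18, -16, -4, 15, 6, 2, 11, -8]
  -8 < parent 15 at index 3, swap → [-18, -16, -4, -8, 6, 2, 11, 15]
extract-min → returns -18:
  remove root -18; move last element 15 to root → [15, -16, -4, -8, 6, 2, 11]
  15 vs smaller child -16 at index 1, swap → [-16, 15, -4, -8, 6, 2, 11]
  15 vs smaller child -8 at index 3, swap → [-16, -8, -4, 15, 6, 2, 11]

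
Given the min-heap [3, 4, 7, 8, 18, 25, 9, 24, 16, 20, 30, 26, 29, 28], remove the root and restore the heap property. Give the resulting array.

[4, 8, 7, 16, 18, 25, 9, 24, 28, 20, 30, 26, 29]

remove root 3; move last element 28 to root → [28, 4, 7, 8, 18, 25, 9, 24, 16, 20, 30, 26, 29]
28 vs smaller child 4 at index 1, swap → [4, 28, 7, 8, 18, 25, 9, 24, 16, 20, 30, 26, 29]
28 vs smaller child 8 at index 3, swap → [4, 8, 7, 28, 18, 25, 9, 24, 16, 20, 30, 26, 29]
28 vs smaller child 16 at index 8, swap → [4, 8, 7, 16, 18, 25, 9, 24, 28, 20, 30, 26, 29]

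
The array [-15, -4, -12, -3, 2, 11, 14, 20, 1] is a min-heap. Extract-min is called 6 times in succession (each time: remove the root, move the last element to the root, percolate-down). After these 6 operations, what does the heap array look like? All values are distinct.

extract-min #1 returns -15:
  remove root -15; move last element 1 to root → [1, -4, -12, -3, 2, 11, 14, 20]
  1 vs smaller child -12 at index 2, swap → [-12, -4, 1, -3, 2, 11, 14, 20]
extract-min #2 returns -12:
  remove root -12; move last element 20 to root → [20, -4, 1, -3, 2, 11, 14]
  20 vs smaller child -4 at index 1, swap → [-4, 20, 1, -3, 2, 11, 14]
  20 vs smaller child -3 at index 3, swap → [-4, -3, 1, 20, 2, 11, 14]
extract-min #3 returns -4:
  remove root -4; move last element 14 to root → [14, -3, 1, 20, 2, 11]
  14 vs smaller child -3 at index 1, swap → [-3, 14, 1, 20, 2, 11]
  14 vs smaller child 2 at index 4, swap → [-3, 2, 1, 20, 14, 11]
extract-min #4 returns -3:
  remove root -3; move last element 11 to root → [11, 2, 1, 20, 14]
  11 vs smaller child 1 at index 2, swap → [1, 2, 11, 20, 14]
extract-min #5 returns 1:
  remove root 1; move last element 14 to root → [14, 2, 11, 20]
  14 vs smaller child 2 at index 1, swap → [2, 14, 11, 20]
extract-min #6 returns 2:
  remove root 2; move last element 20 to root → [20, 14, 11]
  20 vs smaller child 11 at index 2, swap → [11, 14, 20]

[11, 14, 20]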